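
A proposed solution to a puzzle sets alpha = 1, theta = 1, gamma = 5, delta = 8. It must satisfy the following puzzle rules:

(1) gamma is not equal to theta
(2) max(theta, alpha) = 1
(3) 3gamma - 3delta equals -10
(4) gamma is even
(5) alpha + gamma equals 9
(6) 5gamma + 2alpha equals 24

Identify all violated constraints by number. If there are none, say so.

The assignment fails constraints 3, 4, 5, 6.

(1) gamma = 5, theta = 1; distinct  holds
(2) max(1, 1) = 1  holds
(3) 3gamma - 3delta = 3(5) - 3(8) = -9, not -10  fails
(4) gamma = 5 is odd  fails
(5) alpha + gamma = 1 + 5 = 6, not 9  fails
(6) 5gamma + 2alpha = 5(5) + 2(1) = 27, not 24  fails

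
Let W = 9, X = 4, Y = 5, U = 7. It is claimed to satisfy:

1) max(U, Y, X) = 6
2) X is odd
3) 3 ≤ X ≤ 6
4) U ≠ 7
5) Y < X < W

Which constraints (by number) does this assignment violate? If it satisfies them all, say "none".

Constraints 1, 2, 4, 5 are violated.

1) max(7, 5, 4) = 7, not 6  no
2) X = 4 is even  no
3) X = 4 lies in [3, 6]  yes
4) U = 7, but 7 is required to differ  no
5) values 5, 4, 9; Y = 5 is not < X = 4  no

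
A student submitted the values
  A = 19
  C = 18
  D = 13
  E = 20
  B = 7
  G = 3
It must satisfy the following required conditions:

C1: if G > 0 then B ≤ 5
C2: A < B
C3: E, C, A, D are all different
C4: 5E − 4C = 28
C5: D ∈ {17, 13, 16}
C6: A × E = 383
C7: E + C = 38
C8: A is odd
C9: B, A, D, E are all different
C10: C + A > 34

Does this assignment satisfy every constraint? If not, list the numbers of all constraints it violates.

C1: G = 3 > 0, so we need B ≤ 5; but B = 7 > 5 — fails.
C2: A = 19, B = 7; 19 ≥ 7 (want <) — fails.
C3: values 20, 18, 19, 13 are pairwise distinct — holds.
C4: 5E − 4C = 5(20) − 4(18) = 28 — holds.
C5: D = 13 is in {17, 13, 16} — holds.
C6: A × E = 19 × 20 = 380, not 383 — fails.
C7: E + C = 20 + 18 = 38 — holds.
C8: A = 19 is odd — holds.
C9: values 7, 19, 13, 20 are pairwise distinct — holds.
C10: C + A = 18 + 19 = 37; 37 > 34 — holds.

Constraints 1, 2, and 6 are violated.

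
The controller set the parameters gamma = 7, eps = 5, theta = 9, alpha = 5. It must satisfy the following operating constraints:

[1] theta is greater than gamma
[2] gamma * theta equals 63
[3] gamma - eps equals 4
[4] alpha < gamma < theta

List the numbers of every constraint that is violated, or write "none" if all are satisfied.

No — constraint 3 is not satisfied.

[1] theta = 9, gamma = 7; 9 > 7 — satisfied.
[2] gamma * theta = 7 * 9 = 63 — satisfied.
[3] gamma - eps = 7 - 5 = 2, not 4 — violated.
[4] values 5 < 7 < 9 — satisfied.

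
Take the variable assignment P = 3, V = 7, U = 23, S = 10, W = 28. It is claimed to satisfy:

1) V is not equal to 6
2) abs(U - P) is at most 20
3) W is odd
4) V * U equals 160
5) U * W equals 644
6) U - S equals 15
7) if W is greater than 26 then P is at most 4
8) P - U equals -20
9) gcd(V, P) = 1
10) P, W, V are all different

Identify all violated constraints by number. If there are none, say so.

Constraints 3, 4, 6 do not hold.

1) V = 7, and 7 ≠ 6 — holds.
2) abs(23 - 3) = 20; 20 ≤ 20 — holds.
3) W = 28 is even — fails.
4) V * U = 7 * 23 = 161, not 160 — fails.
5) U * W = 23 * 28 = 644 — holds.
6) U - S = 23 - 10 = 13, not 15 — fails.
7) W = 28 > 26, so we need P ≤ 4; P = 3 ≤ 4 — holds.
8) P - U = 3 - 23 = -20 — holds.
9) gcd(7, 3) = 1 — holds.
10) values 3, 28, 7 are pairwise distinct — holds.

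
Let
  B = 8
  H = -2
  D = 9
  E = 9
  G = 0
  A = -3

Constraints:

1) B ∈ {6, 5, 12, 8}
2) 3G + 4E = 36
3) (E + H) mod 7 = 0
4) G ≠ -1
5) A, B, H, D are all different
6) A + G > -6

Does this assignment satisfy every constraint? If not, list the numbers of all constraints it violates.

All constraints are satisfied.

1) B = 8 is in {6, 5, 12, 8} — holds.
2) 3G + 4E = 3(0) + 4(9) = 36 — holds.
3) E + H = 7; 7 mod 7 = 0 — holds.
4) G = 0, and 0 ≠ -1 — holds.
5) values -3, 8, -2, 9 are pairwise distinct — holds.
6) A + G = -3 + 0 = -3; -3 > -6 — holds.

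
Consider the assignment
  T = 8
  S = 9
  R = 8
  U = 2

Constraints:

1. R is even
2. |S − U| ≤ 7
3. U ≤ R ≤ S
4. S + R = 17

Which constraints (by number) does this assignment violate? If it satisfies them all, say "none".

1. R = 8 is even — OK.
2. |9 − 2| = 7; 7 ≤ 7 — OK.
3. values 2 ≤ 8 ≤ 9 — OK.
4. S + R = 9 + 8 = 17 — OK.

All constraints are satisfied.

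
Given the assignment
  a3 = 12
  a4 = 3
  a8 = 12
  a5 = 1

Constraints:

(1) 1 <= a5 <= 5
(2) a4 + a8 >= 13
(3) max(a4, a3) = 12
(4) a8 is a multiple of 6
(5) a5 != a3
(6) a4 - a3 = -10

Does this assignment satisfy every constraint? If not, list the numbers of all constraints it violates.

The assignment fails constraint 6.

(1) a5 = 1 lies in [1, 5] — holds.
(2) a4 + a8 = 3 + 12 = 15; 15 ≥ 13 — holds.
(3) max(3, 12) = 12 — holds.
(4) 12 / 6 = 2, so 6 divides 12 — holds.
(5) a5 = 1, a3 = 12; distinct — holds.
(6) a4 - a3 = 3 - 12 = -9, not -10 — does not hold.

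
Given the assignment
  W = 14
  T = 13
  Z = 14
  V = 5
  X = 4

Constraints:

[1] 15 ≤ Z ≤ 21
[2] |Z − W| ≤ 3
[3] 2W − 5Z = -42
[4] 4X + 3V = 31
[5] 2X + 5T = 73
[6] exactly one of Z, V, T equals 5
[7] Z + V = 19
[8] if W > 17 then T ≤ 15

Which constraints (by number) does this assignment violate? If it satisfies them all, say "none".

The assignment fails constraint 1.

[1] Z = 14 is outside [15, 21] — violated.
[2] |14 − 14| = 0; 0 ≤ 3 — OK.
[3] 2W − 5Z = 2(14) − 5(14) = -42 — OK.
[4] 4X + 3V = 4(4) + 3(5) = 31 — OK.
[5] 2X + 5T = 2(4) + 5(13) = 73 — OK.
[6] Z=14, V=5, T=13; 1 of them equals 5 — OK.
[7] Z + V = 14 + 5 = 19 — OK.
[8] W = 14, not > 17; antecedent false, conditional vacuously true — OK.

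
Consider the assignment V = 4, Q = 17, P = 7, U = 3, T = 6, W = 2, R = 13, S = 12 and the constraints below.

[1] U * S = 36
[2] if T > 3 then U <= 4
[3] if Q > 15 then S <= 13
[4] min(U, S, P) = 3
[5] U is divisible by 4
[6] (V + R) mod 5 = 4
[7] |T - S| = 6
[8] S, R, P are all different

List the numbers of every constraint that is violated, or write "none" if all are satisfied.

Violated: 5 and 6.

[1] U * S = 3 * 12 = 36  yes
[2] T = 6 > 3, so we need U ≤ 4; U = 3 ≤ 4  yes
[3] Q = 17 > 15, so we need S ≤ 13; S = 12 ≤ 13  yes
[4] min(3, 12, 7) = 3  yes
[5] 3 = 4*0 + 3, so 4 does not divide 3  no
[6] V + R = 17; 17 mod 5 = 2, not 4  no
[7] |6 - 12| = 6  yes
[8] values 12, 13, 7 are pairwise distinct  yes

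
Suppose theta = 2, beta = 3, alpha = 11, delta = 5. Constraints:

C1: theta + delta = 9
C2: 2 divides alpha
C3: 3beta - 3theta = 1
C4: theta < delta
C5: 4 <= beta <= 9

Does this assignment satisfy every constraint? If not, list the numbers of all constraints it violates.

C1: theta + delta = 2 + 5 = 7, not 9  fails
C2: 11 = 2*5 + 1, so 2 does not divide 11  fails
C3: 3beta - 3theta = 3(3) - 3(2) = 3, not 1  fails
C4: theta = 2, delta = 5; 2 < 5  holds
C5: beta = 3 is outside [4, 9]  fails

No — constraints 1, 2, 3, and 5 are not satisfied.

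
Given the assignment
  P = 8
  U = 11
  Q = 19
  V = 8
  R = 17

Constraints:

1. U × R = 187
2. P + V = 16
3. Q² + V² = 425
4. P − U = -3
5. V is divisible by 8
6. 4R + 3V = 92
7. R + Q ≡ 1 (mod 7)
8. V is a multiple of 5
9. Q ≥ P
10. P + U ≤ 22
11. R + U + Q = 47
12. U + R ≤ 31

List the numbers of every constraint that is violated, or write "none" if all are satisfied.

1. U × R = 11 × 17 = 187 — holds.
2. P + V = 8 + 8 = 16 — holds.
3. Q² + V² = 19² + 8² = 361 + 64 = 425 — holds.
4. P − U = 8 − 11 = -3 — holds.
5. 8 / 8 = 1, so 8 divides 8 — holds.
6. 4R + 3V = 4(17) + 3(8) = 92 — holds.
7. R + Q = 36; 36 mod 7 = 1 — holds.
8. 8 = 5×1 + 3, so 5 does not divide 8 — fails.
9. Q = 19, P = 8; 19 ≥ 8 — holds.
10. P + U = 8 + 11 = 19; 19 ≤ 22 — holds.
11. R + U + Q = 17 + 11 + 19 = 47 — holds.
12. U + R = 11 + 17 = 28; 28 ≤ 31 — holds.

The assignment fails constraint 8.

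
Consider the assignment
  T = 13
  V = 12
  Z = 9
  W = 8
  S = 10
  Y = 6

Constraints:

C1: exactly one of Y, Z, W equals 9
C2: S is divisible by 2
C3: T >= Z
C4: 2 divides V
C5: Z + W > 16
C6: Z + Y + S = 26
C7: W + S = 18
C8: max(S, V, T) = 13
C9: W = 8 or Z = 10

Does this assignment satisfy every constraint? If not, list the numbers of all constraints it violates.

No — constraint 6 is not satisfied.

C1: Y=6, Z=9, W=8; 1 of them equals 9 — holds.
C2: 10 / 2 = 5, so 2 divides 10 — holds.
C3: T = 13, Z = 9; 13 ≥ 9 — holds.
C4: 12 / 2 = 6, so 2 divides 12 — holds.
C5: Z + W = 9 + 8 = 17; 17 > 16 — holds.
C6: Z + Y + S = 9 + 6 + 10 = 25, not 26 — fails.
C7: W + S = 8 + 10 = 18 — holds.
C8: max(10, 12, 13) = 13 — holds.
C9: W = 8 = 8 (first disjunct) — holds.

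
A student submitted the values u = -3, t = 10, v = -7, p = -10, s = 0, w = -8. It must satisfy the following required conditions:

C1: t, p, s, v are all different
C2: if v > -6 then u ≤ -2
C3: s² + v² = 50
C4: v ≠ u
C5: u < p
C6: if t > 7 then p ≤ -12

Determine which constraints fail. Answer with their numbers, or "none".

Constraints 3, 5, 6 are violated.

C1: values 10, -10, 0, -7 are pairwise distinct — holds.
C2: v = -7, not > -6; antecedent false, conditional vacuously true — holds.
C3: s² + v² = 0² + (-7)² = 0 + 49 = 49, not 50 — does not hold.
C4: v = -7, u = -3; distinct — holds.
C5: u = -3, p = -10; -3 ≥ -10 (want <) — does not hold.
C6: t = 10 > 7, so we need p ≤ -12; but p = -10 > -12 — does not hold.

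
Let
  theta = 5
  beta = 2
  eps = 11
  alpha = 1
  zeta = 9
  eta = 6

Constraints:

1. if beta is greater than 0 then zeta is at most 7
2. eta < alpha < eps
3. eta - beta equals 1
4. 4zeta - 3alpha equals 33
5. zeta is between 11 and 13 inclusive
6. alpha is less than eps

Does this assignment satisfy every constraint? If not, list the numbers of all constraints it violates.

Constraints 1, 2, 3, and 5 are violated.

1. beta = 2 > 0, so we need zeta ≤ 7; but zeta = 9 > 7 — fails.
2. values 6, 1, 11; eta = 6 is not < alpha = 1 — fails.
3. eta - beta = 6 - 2 = 4, not 1 — fails.
4. 4zeta - 3alpha = 4(9) - 3(1) = 33 — holds.
5. zeta = 9 is outside [11, 13] — fails.
6. alpha = 1, eps = 11; 1 < 11 — holds.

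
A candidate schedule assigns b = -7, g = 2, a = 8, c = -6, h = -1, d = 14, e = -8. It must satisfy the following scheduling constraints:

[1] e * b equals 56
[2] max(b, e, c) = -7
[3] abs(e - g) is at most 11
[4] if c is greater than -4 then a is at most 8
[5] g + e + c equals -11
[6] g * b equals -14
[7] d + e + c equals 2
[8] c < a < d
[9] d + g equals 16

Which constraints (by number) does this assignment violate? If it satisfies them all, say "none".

Constraints 2, 5, 7 do not hold.

[1] e * b = -8 * (-7) = 56  ✔
[2] max(-7, -8, -6) = -6, not -7  ✘
[3] abs(-8 - 2) = 10; 10 ≤ 11  ✔
[4] c = -6, not > -4; antecedent false, conditional vacuously true  ✔
[5] g + e + c = 2 + (-8) + (-6) = -12, not -11  ✘
[6] g * b = 2 * (-7) = -14  ✔
[7] d + e + c = 14 + (-8) + (-6) = 0, not 2  ✘
[8] values -6 < 8 < 14  ✔
[9] d + g = 14 + 2 = 16  ✔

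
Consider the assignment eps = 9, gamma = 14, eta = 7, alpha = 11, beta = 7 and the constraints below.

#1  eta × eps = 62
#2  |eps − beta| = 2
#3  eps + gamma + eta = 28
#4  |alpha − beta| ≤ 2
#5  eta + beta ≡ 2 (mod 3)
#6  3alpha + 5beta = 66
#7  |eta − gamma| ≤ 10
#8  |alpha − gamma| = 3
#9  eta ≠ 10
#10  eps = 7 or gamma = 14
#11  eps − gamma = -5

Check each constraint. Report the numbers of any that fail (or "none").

#1 eta × eps = 7 × 9 = 63, not 62  no
#2 |9 − 7| = 2  yes
#3 eps + gamma + eta = 9 + 14 + 7 = 30, not 28  no
#4 |11 − 7| = 4; 4 > 2, exceeds bound 2  no
#5 eta + beta = 14; 14 mod 3 = 2  yes
#6 3alpha + 5beta = 3(11) + 5(7) = 68, not 66  no
#7 |7 − 14| = 7; 7 ≤ 10  yes
#8 |11 − 14| = 3  yes
#9 eta = 7, and 7 ≠ 10  yes
#10 eps = 9 ≠ 7, but gamma = 14 = 14 (second disjunct)  yes
#11 eps − gamma = 9 − 14 = -5  yes

Constraints 1, 3, 4, 6 do not hold.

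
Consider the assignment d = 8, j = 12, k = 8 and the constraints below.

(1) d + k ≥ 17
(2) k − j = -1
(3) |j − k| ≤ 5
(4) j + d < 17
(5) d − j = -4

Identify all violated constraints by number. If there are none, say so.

Constraints 1, 2, and 4 do not hold.

(1) d + k = 8 + 8 = 16; 16 < 17, bound 17 not met — violated.
(2) k − j = 8 − 12 = -4, not -1 — violated.
(3) |12 − 8| = 4; 4 ≤ 5 — OK.
(4) j + d = 12 + 8 = 20; 20 ≥ 17, bound 17 not met — violated.
(5) d − j = 8 − 12 = -4 — OK.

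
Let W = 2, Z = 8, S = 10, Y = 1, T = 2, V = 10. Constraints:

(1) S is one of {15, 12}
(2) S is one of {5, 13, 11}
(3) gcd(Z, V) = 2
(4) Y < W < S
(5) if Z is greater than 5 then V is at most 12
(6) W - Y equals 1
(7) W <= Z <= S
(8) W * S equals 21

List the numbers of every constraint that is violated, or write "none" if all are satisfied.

(1) S = 10 is not in {15, 12}  ✘
(2) S = 10 is not in {5, 13, 11}  ✘
(3) gcd(8, 10) = 2  ✔
(4) values 1 < 2 < 10  ✔
(5) Z = 8 > 5, so we need V ≤ 12; V = 10 ≤ 12  ✔
(6) W - Y = 2 - 1 = 1  ✔
(7) values 2 <= 8 <= 10  ✔
(8) W * S = 2 * 10 = 20, not 21  ✘

No — constraints 1, 2, 8 are not satisfied.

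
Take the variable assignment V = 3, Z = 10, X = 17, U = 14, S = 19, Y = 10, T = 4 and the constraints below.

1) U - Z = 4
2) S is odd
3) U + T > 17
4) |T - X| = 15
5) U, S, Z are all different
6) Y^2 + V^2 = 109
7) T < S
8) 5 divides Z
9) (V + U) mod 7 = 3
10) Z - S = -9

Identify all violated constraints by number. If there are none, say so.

No — constraint 4 is not satisfied.

1) U - Z = 14 - 10 = 4 — holds.
2) S = 19 is odd — holds.
3) U + T = 14 + 4 = 18; 18 > 17 — holds.
4) |4 - 17| = 13, not 15 — fails.
5) values 14, 19, 10 are pairwise distinct — holds.
6) Y^2 + V^2 = 10^2 + 3^2 = 100 + 9 = 109 — holds.
7) T = 4, S = 19; 4 < 19 — holds.
8) 10 / 5 = 2, so 5 divides 10 — holds.
9) V + U = 17; 17 mod 7 = 3 — holds.
10) Z - S = 10 - 19 = -9 — holds.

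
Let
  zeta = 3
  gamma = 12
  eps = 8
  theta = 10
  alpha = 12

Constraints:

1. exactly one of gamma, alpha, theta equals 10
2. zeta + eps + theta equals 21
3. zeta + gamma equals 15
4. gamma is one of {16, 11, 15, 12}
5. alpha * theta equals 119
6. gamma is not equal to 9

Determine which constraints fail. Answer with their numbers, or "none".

The assignment fails constraint 5.

1. gamma=12, alpha=12, theta=10; 1 of them equals 10 — satisfied.
2. zeta + eps + theta = 3 + 8 + 10 = 21 — satisfied.
3. zeta + gamma = 3 + 12 = 15 — satisfied.
4. gamma = 12 is in {16, 11, 15, 12} — satisfied.
5. alpha * theta = 12 * 10 = 120, not 119 — violated.
6. gamma = 12, and 12 ≠ 9 — satisfied.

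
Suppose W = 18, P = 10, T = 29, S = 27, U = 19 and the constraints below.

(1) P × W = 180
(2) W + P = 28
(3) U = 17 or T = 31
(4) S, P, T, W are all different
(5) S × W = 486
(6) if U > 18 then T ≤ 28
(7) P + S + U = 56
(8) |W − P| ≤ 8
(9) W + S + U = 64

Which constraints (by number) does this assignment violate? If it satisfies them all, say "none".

No — constraints 3, 6 are not satisfied.

(1) P × W = 10 × 18 = 180  ✓
(2) W + P = 18 + 10 = 28  ✓
(3) U = 19 ≠ 17 and T = 29 ≠ 31; both disjuncts false  ✗
(4) values 27, 10, 29, 18 are pairwise distinct  ✓
(5) S × W = 27 × 18 = 486  ✓
(6) U = 19 > 18, so we need T ≤ 28; but T = 29 > 28  ✗
(7) P + S + U = 10 + 27 + 19 = 56  ✓
(8) |18 − 10| = 8; 8 ≤ 8  ✓
(9) W + S + U = 18 + 27 + 19 = 64  ✓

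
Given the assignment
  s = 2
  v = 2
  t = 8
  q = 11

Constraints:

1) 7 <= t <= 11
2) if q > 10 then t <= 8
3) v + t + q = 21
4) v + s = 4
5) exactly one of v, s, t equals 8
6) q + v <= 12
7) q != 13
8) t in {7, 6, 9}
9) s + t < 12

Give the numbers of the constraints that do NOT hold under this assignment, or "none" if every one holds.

The assignment fails constraints 6 and 8.

1) t = 8 lies in [7, 11] — OK.
2) q = 11 > 10, so we need t ≤ 8; t = 8 ≤ 8 — OK.
3) v + t + q = 2 + 8 + 11 = 21 — OK.
4) v + s = 2 + 2 = 4 — OK.
5) v=2, s=2, t=8; 1 of them equals 8 — OK.
6) q + v = 11 + 2 = 13; 13 > 12, bound 12 not met — violated.
7) q = 11, and 11 ≠ 13 — OK.
8) t = 8 is not in {7, 6, 9} — violated.
9) s + t = 2 + 8 = 10; 10 < 12 — OK.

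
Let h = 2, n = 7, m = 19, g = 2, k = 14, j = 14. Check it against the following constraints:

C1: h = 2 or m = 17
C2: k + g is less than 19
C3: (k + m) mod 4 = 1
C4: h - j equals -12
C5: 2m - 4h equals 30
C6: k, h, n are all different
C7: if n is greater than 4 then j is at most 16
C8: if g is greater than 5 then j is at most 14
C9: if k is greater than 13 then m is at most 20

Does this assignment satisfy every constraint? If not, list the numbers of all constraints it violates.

C1: h = 2 = 2 (first disjunct) — satisfied.
C2: k + g = 14 + 2 = 16; 16 < 19 — satisfied.
C3: k + m = 33; 33 mod 4 = 1 — satisfied.
C4: h - j = 2 - 14 = -12 — satisfied.
C5: 2m - 4h = 2(19) - 4(2) = 30 — satisfied.
C6: values 14, 2, 7 are pairwise distinct — satisfied.
C7: n = 7 > 4, so we need j ≤ 16; j = 14 ≤ 16 — satisfied.
C8: g = 2, not > 5; antecedent false, conditional vacuously true — satisfied.
C9: k = 14 > 13, so we need m ≤ 20; m = 19 ≤ 20 — satisfied.

The assignment satisfies every constraint.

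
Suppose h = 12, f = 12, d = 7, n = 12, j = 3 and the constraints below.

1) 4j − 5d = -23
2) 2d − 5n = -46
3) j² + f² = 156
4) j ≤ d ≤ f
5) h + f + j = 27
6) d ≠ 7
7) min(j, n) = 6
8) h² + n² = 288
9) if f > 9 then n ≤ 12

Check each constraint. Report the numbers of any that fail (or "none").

1) 4j − 5d = 4(3) − 5(7) = -23 — satisfied.
2) 2d − 5n = 2(7) − 5(12) = -46 — satisfied.
3) j² + f² = 3² + 12² = 9 + 144 = 153, not 156 — violated.
4) values 3 ≤ 7 ≤ 12 — satisfied.
5) h + f + j = 12 + 12 + 3 = 27 — satisfied.
6) d = 7, but 7 is required to differ — violated.
7) min(3, 12) = 3, not 6 — violated.
8) h² + n² = 12² + 12² = 144 + 144 = 288 — satisfied.
9) f = 12 > 9, so we need n ≤ 12; n = 12 ≤ 12 — satisfied.

Constraints 3, 6, 7 are violated.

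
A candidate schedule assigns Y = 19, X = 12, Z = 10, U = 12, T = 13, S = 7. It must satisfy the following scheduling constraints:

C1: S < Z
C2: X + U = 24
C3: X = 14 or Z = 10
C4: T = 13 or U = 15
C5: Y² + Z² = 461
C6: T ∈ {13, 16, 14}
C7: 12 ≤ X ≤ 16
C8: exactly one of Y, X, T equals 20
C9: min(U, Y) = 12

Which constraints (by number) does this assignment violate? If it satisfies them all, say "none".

C1: S = 7, Z = 10; 7 < 10  holds
C2: X + U = 12 + 12 = 24  holds
C3: X = 12 ≠ 14, but Z = 10 = 10 (second disjunct)  holds
C4: T = 13 = 13 (first disjunct)  holds
C5: Y² + Z² = 19² + 10² = 361 + 100 = 461  holds
C6: T = 13 is in {13, 16, 14}  holds
C7: X = 12 lies in [12, 16]  holds
C8: Y=19, X=12, T=13; 0 of them equal 20, not exactly one  fails
C9: min(12, 19) = 12  holds

Violated: 8.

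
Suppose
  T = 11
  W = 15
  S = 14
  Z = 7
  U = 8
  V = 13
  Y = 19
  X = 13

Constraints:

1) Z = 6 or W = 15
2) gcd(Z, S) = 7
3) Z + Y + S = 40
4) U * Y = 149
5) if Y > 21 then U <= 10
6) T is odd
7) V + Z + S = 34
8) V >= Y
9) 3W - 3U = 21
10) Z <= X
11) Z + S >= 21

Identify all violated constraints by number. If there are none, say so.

1) Z = 7 ≠ 6, but W = 15 = 15 (second disjunct) — holds.
2) gcd(7, 14) = 7 — holds.
3) Z + Y + S = 7 + 19 + 14 = 40 — holds.
4) U * Y = 8 * 19 = 152, not 149 — fails.
5) Y = 19, not > 21; antecedent false, conditional vacuously true — holds.
6) T = 11 is odd — holds.
7) V + Z + S = 13 + 7 + 14 = 34 — holds.
8) V = 13, Y = 19; 13 < 19 (want ≥) — fails.
9) 3W - 3U = 3(15) - 3(8) = 21 — holds.
10) Z = 7, X = 13; 7 ≤ 13 — holds.
11) Z + S = 7 + 14 = 21; 21 ≥ 21 — holds.

Constraints 4 and 8 do not hold.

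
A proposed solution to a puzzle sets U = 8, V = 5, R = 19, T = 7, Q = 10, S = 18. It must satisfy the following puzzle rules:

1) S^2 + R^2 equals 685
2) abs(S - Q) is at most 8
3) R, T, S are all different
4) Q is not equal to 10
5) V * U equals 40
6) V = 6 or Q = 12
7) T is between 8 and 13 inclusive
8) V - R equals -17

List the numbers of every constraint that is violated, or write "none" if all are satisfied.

Constraints 4, 6, 7, and 8 do not hold.

1) S^2 + R^2 = 18^2 + 19^2 = 324 + 361 = 685 — OK.
2) abs(18 - 10) = 8; 8 ≤ 8 — OK.
3) values 19, 7, 18 are pairwise distinct — OK.
4) Q = 10, but 10 is required to differ — violated.
5) V * U = 5 * 8 = 40 — OK.
6) V = 5 ≠ 6 and Q = 10 ≠ 12; both disjuncts false — violated.
7) T = 7 is outside [8, 13] — violated.
8) V - R = 5 - 19 = -14, not -17 — violated.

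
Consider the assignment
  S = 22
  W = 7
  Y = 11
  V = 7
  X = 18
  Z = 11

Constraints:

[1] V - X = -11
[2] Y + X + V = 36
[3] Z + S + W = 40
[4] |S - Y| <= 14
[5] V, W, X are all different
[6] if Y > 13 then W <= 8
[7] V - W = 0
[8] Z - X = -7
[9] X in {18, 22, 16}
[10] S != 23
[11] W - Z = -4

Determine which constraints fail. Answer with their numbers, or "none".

Violated: 5.

[1] V - X = 7 - 18 = -11  true
[2] Y + X + V = 11 + 18 + 7 = 36  true
[3] Z + S + W = 11 + 22 + 7 = 40  true
[4] |22 - 11| = 11; 11 ≤ 14  true
[5] V = W = 7, not all different  false
[6] Y = 11, not > 13; antecedent false, conditional vacuously true  true
[7] V - W = 7 - 7 = 0  true
[8] Z - X = 11 - 18 = -7  true
[9] X = 18 is in {18, 22, 16}  true
[10] S = 22, and 22 ≠ 23  true
[11] W - Z = 7 - 11 = -4  true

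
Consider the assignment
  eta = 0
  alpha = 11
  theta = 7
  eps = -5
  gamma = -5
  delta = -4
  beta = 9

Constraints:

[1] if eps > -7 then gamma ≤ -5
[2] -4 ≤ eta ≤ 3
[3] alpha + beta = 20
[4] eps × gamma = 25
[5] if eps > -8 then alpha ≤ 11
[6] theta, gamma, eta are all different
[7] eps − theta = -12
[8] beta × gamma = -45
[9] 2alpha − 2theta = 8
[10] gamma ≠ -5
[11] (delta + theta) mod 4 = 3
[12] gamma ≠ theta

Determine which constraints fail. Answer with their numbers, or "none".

[1] eps = -5 > -7, so we need gamma ≤ -5; gamma = -5 ≤ -5 — satisfied.
[2] eta = 0 lies in [-4, 3] — satisfied.
[3] alpha + beta = 11 + 9 = 20 — satisfied.
[4] eps × gamma = -5 × (-5) = 25 — satisfied.
[5] eps = -5 > -8, so we need alpha ≤ 11; alpha = 11 ≤ 11 — satisfied.
[6] values 7, -5, 0 are pairwise distinct — satisfied.
[7] eps − theta = -5 − 7 = -12 — satisfied.
[8] beta × gamma = 9 × (-5) = -45 — satisfied.
[9] 2alpha − 2theta = 2(11) − 2(7) = 8 — satisfied.
[10] gamma = -5, but -5 is required to differ — violated.
[11] delta + theta = 3; 3 mod 4 = 3 — satisfied.
[12] gamma = -5, theta = 7; distinct — satisfied.

Constraint 10 is violated.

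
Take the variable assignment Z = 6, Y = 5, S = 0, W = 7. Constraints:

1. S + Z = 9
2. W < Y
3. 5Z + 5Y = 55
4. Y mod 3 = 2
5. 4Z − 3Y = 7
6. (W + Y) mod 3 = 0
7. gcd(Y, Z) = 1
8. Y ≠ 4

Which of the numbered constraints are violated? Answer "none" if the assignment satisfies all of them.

1. S + Z = 0 + 6 = 6, not 9 — fails.
2. W = 7, Y = 5; 7 ≥ 5 (want <) — fails.
3. 5Z + 5Y = 5(6) + 5(5) = 55 — holds.
4. 5 mod 3 = 2 — holds.
5. 4Z − 3Y = 4(6) − 3(5) = 9, not 7 — fails.
6. W + Y = 12; 12 mod 3 = 0 — holds.
7. gcd(5, 6) = 1 — holds.
8. Y = 5, and 5 ≠ 4 — holds.

The assignment fails constraints 1, 2, and 5.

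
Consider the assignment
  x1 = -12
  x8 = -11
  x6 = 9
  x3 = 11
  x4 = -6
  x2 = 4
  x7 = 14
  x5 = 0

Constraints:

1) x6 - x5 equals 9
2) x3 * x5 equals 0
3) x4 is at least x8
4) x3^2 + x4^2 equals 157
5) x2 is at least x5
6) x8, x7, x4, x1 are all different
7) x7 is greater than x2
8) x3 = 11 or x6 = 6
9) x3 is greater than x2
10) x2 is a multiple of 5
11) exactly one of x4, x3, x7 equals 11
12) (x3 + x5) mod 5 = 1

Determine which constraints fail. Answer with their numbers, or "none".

Constraint 10 does not hold.

1) x6 - x5 = 9 - 0 = 9  holds
2) x3 * x5 = 11 * 0 = 0  holds
3) x4 = -6, x8 = -11; -6 ≥ -11  holds
4) x3^2 + x4^2 = 11^2 + (-6)^2 = 121 + 36 = 157  holds
5) x2 = 4, x5 = 0; 4 ≥ 0  holds
6) values -11, 14, -6, -12 are pairwise distinct  holds
7) x7 = 14, x2 = 4; 14 > 4  holds
8) x3 = 11 = 11 (first disjunct)  holds
9) x3 = 11, x2 = 4; 11 > 4  holds
10) 4 = 5*0 + 4, so 5 does not divide 4  fails
11) x4=-6, x3=11, x7=14; 1 of them equals 11  holds
12) x3 + x5 = 11; 11 mod 5 = 1  holds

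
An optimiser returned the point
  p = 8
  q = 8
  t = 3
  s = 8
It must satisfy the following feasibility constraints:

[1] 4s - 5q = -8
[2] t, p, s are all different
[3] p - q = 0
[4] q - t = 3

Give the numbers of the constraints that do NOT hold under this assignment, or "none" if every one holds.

[1] 4s - 5q = 4(8) - 5(8) = -8  true
[2] p = s = 8, not all different  false
[3] p - q = 8 - 8 = 0  true
[4] q - t = 8 - 3 = 5, not 3  false

No — constraints 2 and 4 are not satisfied.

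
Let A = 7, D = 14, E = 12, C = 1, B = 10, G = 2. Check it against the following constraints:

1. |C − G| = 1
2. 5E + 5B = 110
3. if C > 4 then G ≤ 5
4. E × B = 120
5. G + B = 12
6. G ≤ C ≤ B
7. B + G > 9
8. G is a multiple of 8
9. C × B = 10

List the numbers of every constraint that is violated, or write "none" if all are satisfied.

1. |1 − 2| = 1 — holds.
2. 5E + 5B = 5(12) + 5(10) = 110 — holds.
3. C = 1, not > 4; antecedent false, conditional vacuously true — holds.
4. E × B = 12 × 10 = 120 — holds.
5. G + B = 2 + 10 = 12 — holds.
6. values 2, 1, 10; G = 2 is not ≤ C = 1 — does not hold.
7. B + G = 10 + 2 = 12; 12 > 9 — holds.
8. 2 = 8×0 + 2, so 8 does not divide 2 — does not hold.
9. C × B = 1 × 10 = 10 — holds.

No — constraints 6 and 8 are not satisfied.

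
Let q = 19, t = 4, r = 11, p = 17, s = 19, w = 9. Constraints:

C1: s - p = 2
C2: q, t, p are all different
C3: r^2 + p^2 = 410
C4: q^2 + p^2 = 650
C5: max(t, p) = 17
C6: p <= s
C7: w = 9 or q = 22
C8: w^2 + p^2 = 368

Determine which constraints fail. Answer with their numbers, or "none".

No — constraint 8 is not satisfied.

C1: s - p = 19 - 17 = 2  ✔
C2: values 19, 4, 17 are pairwise distinct  ✔
C3: r^2 + p^2 = 11^2 + 17^2 = 121 + 289 = 410  ✔
C4: q^2 + p^2 = 19^2 + 17^2 = 361 + 289 = 650  ✔
C5: max(4, 17) = 17  ✔
C6: p = 17, s = 19; 17 ≤ 19  ✔
C7: w = 9 = 9 (first disjunct)  ✔
C8: w^2 + p^2 = 9^2 + 17^2 = 81 + 289 = 370, not 368  ✘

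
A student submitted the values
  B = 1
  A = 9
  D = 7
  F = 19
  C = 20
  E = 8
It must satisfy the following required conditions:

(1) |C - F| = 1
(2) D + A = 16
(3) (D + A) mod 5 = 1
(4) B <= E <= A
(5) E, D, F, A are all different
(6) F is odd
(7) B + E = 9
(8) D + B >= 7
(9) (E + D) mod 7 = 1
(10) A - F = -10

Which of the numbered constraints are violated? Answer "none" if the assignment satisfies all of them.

(1) |20 - 19| = 1 — holds.
(2) D + A = 7 + 9 = 16 — holds.
(3) D + A = 16; 16 mod 5 = 1 — holds.
(4) values 1 <= 8 <= 9 — holds.
(5) values 8, 7, 19, 9 are pairwise distinct — holds.
(6) F = 19 is odd — holds.
(7) B + E = 1 + 8 = 9 — holds.
(8) D + B = 7 + 1 = 8; 8 ≥ 7 — holds.
(9) E + D = 15; 15 mod 7 = 1 — holds.
(10) A - F = 9 - 19 = -10 — holds.

The assignment satisfies every constraint.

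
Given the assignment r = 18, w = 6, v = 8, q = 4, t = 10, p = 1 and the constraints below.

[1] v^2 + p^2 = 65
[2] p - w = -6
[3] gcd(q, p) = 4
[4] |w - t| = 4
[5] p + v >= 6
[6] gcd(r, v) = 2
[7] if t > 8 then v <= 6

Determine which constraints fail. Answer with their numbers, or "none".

Violated: 2, 3, and 7.

[1] v^2 + p^2 = 8^2 + 1^2 = 64 + 1 = 65  OK
[2] p - w = 1 - 6 = -5, not -6  FAIL
[3] gcd(4, 1) = 1, not 4  FAIL
[4] |6 - 10| = 4  OK
[5] p + v = 1 + 8 = 9; 9 ≥ 6  OK
[6] gcd(18, 8) = 2  OK
[7] t = 10 > 8, so we need v ≤ 6; but v = 8 > 6  FAIL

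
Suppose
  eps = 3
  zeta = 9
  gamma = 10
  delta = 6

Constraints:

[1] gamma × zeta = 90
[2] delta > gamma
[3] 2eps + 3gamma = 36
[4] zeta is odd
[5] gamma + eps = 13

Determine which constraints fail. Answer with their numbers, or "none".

Violated: 2.

[1] gamma × zeta = 10 × 9 = 90  true
[2] delta = 6, gamma = 10; 6 ≤ 10 (want >)  false
[3] 2eps + 3gamma = 2(3) + 3(10) = 36  true
[4] zeta = 9 is odd  true
[5] gamma + eps = 10 + 3 = 13  true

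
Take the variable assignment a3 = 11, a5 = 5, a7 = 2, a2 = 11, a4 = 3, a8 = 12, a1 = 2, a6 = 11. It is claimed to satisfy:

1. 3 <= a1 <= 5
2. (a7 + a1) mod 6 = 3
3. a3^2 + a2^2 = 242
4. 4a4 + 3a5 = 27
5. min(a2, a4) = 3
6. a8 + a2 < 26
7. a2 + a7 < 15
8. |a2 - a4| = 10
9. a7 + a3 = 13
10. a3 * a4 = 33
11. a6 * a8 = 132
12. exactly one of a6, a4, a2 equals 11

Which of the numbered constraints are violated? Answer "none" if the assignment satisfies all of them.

1. a1 = 2 is outside [3, 5] — fails.
2. a7 + a1 = 4; 4 mod 6 = 4, not 3 — fails.
3. a3^2 + a2^2 = 11^2 + 11^2 = 121 + 121 = 242 — holds.
4. 4a4 + 3a5 = 4(3) + 3(5) = 27 — holds.
5. min(11, 3) = 3 — holds.
6. a8 + a2 = 12 + 11 = 23; 23 < 26 — holds.
7. a2 + a7 = 11 + 2 = 13; 13 < 15 — holds.
8. |11 - 3| = 8, not 10 — fails.
9. a7 + a3 = 2 + 11 = 13 — holds.
10. a3 * a4 = 11 * 3 = 33 — holds.
11. a6 * a8 = 11 * 12 = 132 — holds.
12. a6=11, a4=3, a2=11; 2 of them equal 11, not exactly one — fails.

Violated: 1, 2, 8, and 12.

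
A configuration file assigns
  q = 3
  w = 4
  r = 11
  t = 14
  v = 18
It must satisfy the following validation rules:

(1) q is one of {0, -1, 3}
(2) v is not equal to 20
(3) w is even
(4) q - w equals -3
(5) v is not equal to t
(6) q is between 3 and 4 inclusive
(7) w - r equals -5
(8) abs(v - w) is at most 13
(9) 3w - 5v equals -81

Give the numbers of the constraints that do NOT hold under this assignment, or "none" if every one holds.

(1) q = 3 is in {0, -1, 3} — satisfied.
(2) v = 18, and 18 ≠ 20 — satisfied.
(3) w = 4 is even — satisfied.
(4) q - w = 3 - 4 = -1, not -3 — violated.
(5) v = 18, t = 14; distinct — satisfied.
(6) q = 3 lies in [3, 4] — satisfied.
(7) w - r = 4 - 11 = -7, not -5 — violated.
(8) abs(18 - 4) = 14; 14 > 13, exceeds bound 13 — violated.
(9) 3w - 5v = 3(4) - 5(18) = -78, not -81 — violated.

No — constraints 4, 7, 8, 9 are not satisfied.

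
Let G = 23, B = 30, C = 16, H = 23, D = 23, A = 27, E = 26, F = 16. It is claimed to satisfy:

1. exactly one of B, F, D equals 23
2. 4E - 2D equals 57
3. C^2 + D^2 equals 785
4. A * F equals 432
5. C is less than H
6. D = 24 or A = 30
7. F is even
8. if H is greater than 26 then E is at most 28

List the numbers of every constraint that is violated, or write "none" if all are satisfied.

1. B=30, F=16, D=23; 1 of them equals 23  OK
2. 4E - 2D = 4(26) - 2(23) = 58, not 57  FAIL
3. C^2 + D^2 = 16^2 + 23^2 = 256 + 529 = 785  OK
4. A * F = 27 * 16 = 432  OK
5. C = 16, H = 23; 16 < 23  OK
6. D = 23 ≠ 24 and A = 27 ≠ 30; both disjuncts false  FAIL
7. F = 16 is even  OK
8. H = 23, not > 26; antecedent false, conditional vacuously true  OK

Constraints 2, 6 are violated.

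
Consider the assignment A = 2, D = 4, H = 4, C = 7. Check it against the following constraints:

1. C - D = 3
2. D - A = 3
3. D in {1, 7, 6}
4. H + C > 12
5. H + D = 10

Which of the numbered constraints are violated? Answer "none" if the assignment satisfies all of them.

The assignment fails constraints 2, 3, 4, 5.

1. C - D = 7 - 4 = 3 — satisfied.
2. D - A = 4 - 2 = 2, not 3 — violated.
3. D = 4 is not in {1, 7, 6} — violated.
4. H + C = 4 + 7 = 11; 11 ≤ 12, bound 12 not met — violated.
5. H + D = 4 + 4 = 8, not 10 — violated.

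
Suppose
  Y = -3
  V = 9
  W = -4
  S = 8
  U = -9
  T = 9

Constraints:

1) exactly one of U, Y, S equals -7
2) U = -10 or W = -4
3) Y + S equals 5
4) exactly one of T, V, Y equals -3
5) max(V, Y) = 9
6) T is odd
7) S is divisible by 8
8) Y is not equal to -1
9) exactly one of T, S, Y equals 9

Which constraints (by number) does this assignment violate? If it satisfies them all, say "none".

1) U=-9, Y=-3, S=8; 0 of them equal -7, not exactly one — does not hold.
2) U = -9 ≠ -10, but W = -4 = -4 (second disjunct) — holds.
3) Y + S = -3 + 8 = 5 — holds.
4) T=9, V=9, Y=-3; 1 of them equals -3 — holds.
5) max(9, -3) = 9 — holds.
6) T = 9 is odd — holds.
7) 8 / 8 = 1, so 8 divides 8 — holds.
8) Y = -3, and -3 ≠ -1 — holds.
9) T=9, S=8, Y=-3; 1 of them equals 9 — holds.

Constraint 1 does not hold.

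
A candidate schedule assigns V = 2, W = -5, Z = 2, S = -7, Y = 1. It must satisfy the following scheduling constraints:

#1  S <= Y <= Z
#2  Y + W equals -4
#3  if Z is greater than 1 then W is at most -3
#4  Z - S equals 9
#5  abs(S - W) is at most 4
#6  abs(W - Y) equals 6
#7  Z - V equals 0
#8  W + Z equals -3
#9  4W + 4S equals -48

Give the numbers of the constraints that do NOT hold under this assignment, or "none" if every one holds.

#1 values -7 <= 1 <= 2  ✓
#2 Y + W = 1 + (-5) = -4  ✓
#3 Z = 2 > 1, so we need W ≤ -3; W = -5 ≤ -3  ✓
#4 Z - S = 2 - (-7) = 9  ✓
#5 abs(-7 - (-5)) = 2; 2 ≤ 4  ✓
#6 abs(-5 - 1) = 6  ✓
#7 Z - V = 2 - 2 = 0  ✓
#8 W + Z = -5 + 2 = -3  ✓
#9 4W + 4S = 4(-5) + 4(-7) = -48  ✓

Yes — all constraints hold.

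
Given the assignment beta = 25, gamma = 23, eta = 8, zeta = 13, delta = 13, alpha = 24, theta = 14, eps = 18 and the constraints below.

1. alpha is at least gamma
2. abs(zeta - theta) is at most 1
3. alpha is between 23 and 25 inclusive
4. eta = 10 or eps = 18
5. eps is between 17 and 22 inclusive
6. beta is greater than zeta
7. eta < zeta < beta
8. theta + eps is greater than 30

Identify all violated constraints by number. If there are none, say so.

1. alpha = 24, gamma = 23; 24 ≥ 23 — satisfied.
2. abs(13 - 14) = 1; 1 ≤ 1 — satisfied.
3. alpha = 24 lies in [23, 25] — satisfied.
4. eta = 8 ≠ 10, but eps = 18 = 18 (second disjunct) — satisfied.
5. eps = 18 lies in [17, 22] — satisfied.
6. beta = 25, zeta = 13; 25 > 13 — satisfied.
7. values 8 < 13 < 25 — satisfied.
8. theta + eps = 14 + 18 = 32; 32 > 30 — satisfied.

No violations.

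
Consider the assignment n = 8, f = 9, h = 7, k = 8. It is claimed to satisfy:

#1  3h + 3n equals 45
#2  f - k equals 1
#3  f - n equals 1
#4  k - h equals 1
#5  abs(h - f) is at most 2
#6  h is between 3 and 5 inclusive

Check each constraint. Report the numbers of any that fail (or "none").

Constraint 6 is violated.

#1 3h + 3n = 3(7) + 3(8) = 45  ✔
#2 f - k = 9 - 8 = 1  ✔
#3 f - n = 9 - 8 = 1  ✔
#4 k - h = 8 - 7 = 1  ✔
#5 abs(7 - 9) = 2; 2 ≤ 2  ✔
#6 h = 7 is outside [3, 5]  ✘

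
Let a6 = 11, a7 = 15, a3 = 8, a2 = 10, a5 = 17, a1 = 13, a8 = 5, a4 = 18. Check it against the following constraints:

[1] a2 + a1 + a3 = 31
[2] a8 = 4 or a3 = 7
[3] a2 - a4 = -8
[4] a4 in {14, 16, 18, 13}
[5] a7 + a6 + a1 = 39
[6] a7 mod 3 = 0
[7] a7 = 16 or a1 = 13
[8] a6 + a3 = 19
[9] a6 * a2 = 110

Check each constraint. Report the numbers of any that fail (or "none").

The assignment fails constraint 2.

[1] a2 + a1 + a3 = 10 + 13 + 8 = 31 — OK.
[2] a8 = 5 ≠ 4 and a3 = 8 ≠ 7; both disjuncts false — violated.
[3] a2 - a4 = 10 - 18 = -8 — OK.
[4] a4 = 18 is in {14, 16, 18, 13} — OK.
[5] a7 + a6 + a1 = 15 + 11 + 13 = 39 — OK.
[6] 15 mod 3 = 0 — OK.
[7] a7 = 15 ≠ 16, but a1 = 13 = 13 (second disjunct) — OK.
[8] a6 + a3 = 11 + 8 = 19 — OK.
[9] a6 * a2 = 11 * 10 = 110 — OK.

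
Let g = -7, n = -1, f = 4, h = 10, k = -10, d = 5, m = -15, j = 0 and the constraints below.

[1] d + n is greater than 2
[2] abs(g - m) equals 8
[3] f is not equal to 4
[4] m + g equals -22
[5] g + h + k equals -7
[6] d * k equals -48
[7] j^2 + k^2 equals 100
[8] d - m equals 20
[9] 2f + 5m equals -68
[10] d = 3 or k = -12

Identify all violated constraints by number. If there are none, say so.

[1] d + n = 5 + (-1) = 4; 4 > 2  holds
[2] abs(-7 - (-15)) = 8  holds
[3] f = 4, but 4 is required to differ  fails
[4] m + g = -15 + (-7) = -22  holds
[5] g + h + k = -7 + 10 + (-10) = -7  holds
[6] d * k = 5 * (-10) = -50, not -48  fails
[7] j^2 + k^2 = 0^2 + (-10)^2 = 0 + 100 = 100  holds
[8] d - m = 5 - (-15) = 20  holds
[9] 2f + 5m = 2(4) + 5(-15) = -67, not -68  fails
[10] d = 5 ≠ 3 and k = -10 ≠ -12; both disjuncts false  fails

The assignment fails constraints 3, 6, 9, and 10.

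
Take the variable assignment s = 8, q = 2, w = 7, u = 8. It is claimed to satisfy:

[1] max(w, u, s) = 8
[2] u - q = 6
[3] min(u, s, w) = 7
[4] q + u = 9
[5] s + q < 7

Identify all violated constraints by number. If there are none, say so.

Violated: 4 and 5.

[1] max(7, 8, 8) = 8  holds
[2] u - q = 8 - 2 = 6  holds
[3] min(8, 8, 7) = 7  holds
[4] q + u = 2 + 8 = 10, not 9  fails
[5] s + q = 8 + 2 = 10; 10 ≥ 7, bound 7 not met  fails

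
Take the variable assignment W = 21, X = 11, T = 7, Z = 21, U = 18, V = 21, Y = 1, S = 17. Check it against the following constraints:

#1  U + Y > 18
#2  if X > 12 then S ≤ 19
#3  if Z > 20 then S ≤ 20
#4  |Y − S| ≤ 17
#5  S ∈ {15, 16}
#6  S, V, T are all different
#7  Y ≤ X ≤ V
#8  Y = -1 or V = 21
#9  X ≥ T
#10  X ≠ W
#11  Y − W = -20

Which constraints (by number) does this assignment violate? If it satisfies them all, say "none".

Constraint 5 is violated.

#1 U + Y = 18 + 1 = 19; 19 > 18 — holds.
#2 X = 11, not > 12; antecedent false, conditional vacuously true — holds.
#3 Z = 21 > 20, so we need S ≤ 20; S = 17 ≤ 20 — holds.
#4 |1 − 17| = 16; 16 ≤ 17 — holds.
#5 S = 17 is not in {15, 16} — fails.
#6 values 17, 21, 7 are pairwise distinct — holds.
#7 values 1 ≤ 11 ≤ 21 — holds.
#8 Y = 1 ≠ -1, but V = 21 = 21 (second disjunct) — holds.
#9 X = 11, T = 7; 11 ≥ 7 — holds.
#10 X = 11, W = 21; distinct — holds.
#11 Y − W = 1 − 21 = -20 — holds.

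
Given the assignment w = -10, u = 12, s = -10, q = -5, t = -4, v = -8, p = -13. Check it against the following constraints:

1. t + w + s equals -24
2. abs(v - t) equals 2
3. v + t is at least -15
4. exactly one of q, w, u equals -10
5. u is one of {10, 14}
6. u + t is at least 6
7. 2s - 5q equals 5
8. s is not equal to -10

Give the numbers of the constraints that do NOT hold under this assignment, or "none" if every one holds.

1. t + w + s = -4 + (-10) + (-10) = -24 — satisfied.
2. abs(-8 - (-4)) = 4, not 2 — violated.
3. v + t = -8 + (-4) = -12; -12 ≥ -15 — satisfied.
4. q=-5, w=-10, u=12; 1 of them equals -10 — satisfied.
5. u = 12 is not in {10, 14} — violated.
6. u + t = 12 + (-4) = 8; 8 ≥ 6 — satisfied.
7. 2s - 5q = 2(-10) - 5(-5) = 5 — satisfied.
8. s = -10, but -10 is required to differ — violated.

Constraints 2, 5, 8 are violated.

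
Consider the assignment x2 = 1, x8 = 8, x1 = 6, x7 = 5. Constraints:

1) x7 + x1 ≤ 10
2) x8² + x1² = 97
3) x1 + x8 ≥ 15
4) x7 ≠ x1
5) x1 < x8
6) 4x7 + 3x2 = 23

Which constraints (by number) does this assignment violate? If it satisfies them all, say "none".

1) x7 + x1 = 5 + 6 = 11; 11 > 10, bound 10 not met — violated.
2) x8² + x1² = 8² + 6² = 64 + 36 = 100, not 97 — violated.
3) x1 + x8 = 6 + 8 = 14; 14 < 15, bound 15 not met — violated.
4) x7 = 5, x1 = 6; distinct — OK.
5) x1 = 6, x8 = 8; 6 < 8 — OK.
6) 4x7 + 3x2 = 4(5) + 3(1) = 23 — OK.

No — constraints 1, 2, 3 are not satisfied.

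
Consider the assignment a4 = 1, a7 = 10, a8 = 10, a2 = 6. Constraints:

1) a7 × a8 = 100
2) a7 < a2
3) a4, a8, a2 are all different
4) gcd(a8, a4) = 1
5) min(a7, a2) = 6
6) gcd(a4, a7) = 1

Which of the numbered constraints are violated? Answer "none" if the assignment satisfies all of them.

Violated: 2.

1) a7 × a8 = 10 × 10 = 100  ✔
2) a7 = 10, a2 = 6; 10 ≥ 6 (want <)  ✘
3) values 1, 10, 6 are pairwise distinct  ✔
4) gcd(10, 1) = 1  ✔
5) min(10, 6) = 6  ✔
6) gcd(1, 10) = 1  ✔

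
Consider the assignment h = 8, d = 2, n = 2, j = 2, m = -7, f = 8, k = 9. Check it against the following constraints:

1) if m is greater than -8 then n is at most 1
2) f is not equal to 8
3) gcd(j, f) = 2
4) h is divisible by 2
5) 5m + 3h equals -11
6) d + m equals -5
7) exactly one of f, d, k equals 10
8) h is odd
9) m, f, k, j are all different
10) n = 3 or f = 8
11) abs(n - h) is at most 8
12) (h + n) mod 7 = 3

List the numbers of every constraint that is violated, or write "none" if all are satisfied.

1) m = -7 > -8, so we need n ≤ 1; but n = 2 > 1  no
2) f = 8, but 8 is required to differ  no
3) gcd(2, 8) = 2  yes
4) 8 / 2 = 4, so 2 divides 8  yes
5) 5m + 3h = 5(-7) + 3(8) = -11  yes
6) d + m = 2 + (-7) = -5  yes
7) f=8, d=2, k=9; 0 of them equal 10, not exactly one  no
8) h = 8 is even  no
9) values -7, 8, 9, 2 are pairwise distinct  yes
10) n = 2 ≠ 3, but f = 8 = 8 (second disjunct)  yes
11) abs(2 - 8) = 6; 6 ≤ 8  yes
12) h + n = 10; 10 mod 7 = 3  yes

No — constraints 1, 2, 7, 8 are not satisfied.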